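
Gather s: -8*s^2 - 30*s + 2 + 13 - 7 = -8*s^2 - 30*s + 8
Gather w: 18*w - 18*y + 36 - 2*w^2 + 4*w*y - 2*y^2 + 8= -2*w^2 + w*(4*y + 18) - 2*y^2 - 18*y + 44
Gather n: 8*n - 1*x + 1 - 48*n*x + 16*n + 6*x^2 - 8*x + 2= n*(24 - 48*x) + 6*x^2 - 9*x + 3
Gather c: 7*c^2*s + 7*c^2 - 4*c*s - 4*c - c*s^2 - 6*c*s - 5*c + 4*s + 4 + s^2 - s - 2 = c^2*(7*s + 7) + c*(-s^2 - 10*s - 9) + s^2 + 3*s + 2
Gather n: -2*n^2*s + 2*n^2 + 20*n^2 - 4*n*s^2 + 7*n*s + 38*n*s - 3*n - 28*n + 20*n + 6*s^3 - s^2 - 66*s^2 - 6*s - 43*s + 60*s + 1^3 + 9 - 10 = n^2*(22 - 2*s) + n*(-4*s^2 + 45*s - 11) + 6*s^3 - 67*s^2 + 11*s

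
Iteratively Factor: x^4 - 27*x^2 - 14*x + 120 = (x - 2)*(x^3 + 2*x^2 - 23*x - 60) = (x - 2)*(x + 4)*(x^2 - 2*x - 15) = (x - 2)*(x + 3)*(x + 4)*(x - 5)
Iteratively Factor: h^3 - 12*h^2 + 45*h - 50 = (h - 5)*(h^2 - 7*h + 10) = (h - 5)*(h - 2)*(h - 5)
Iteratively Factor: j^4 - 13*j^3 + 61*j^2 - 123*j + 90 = (j - 5)*(j^3 - 8*j^2 + 21*j - 18) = (j - 5)*(j - 3)*(j^2 - 5*j + 6) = (j - 5)*(j - 3)*(j - 2)*(j - 3)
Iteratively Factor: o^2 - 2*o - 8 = (o - 4)*(o + 2)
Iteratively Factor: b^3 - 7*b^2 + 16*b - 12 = (b - 2)*(b^2 - 5*b + 6) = (b - 2)^2*(b - 3)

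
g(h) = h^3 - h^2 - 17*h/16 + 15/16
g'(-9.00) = 259.94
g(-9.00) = -799.50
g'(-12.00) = 454.94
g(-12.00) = -1858.31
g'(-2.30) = 19.41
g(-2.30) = -14.08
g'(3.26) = 24.30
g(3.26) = 21.49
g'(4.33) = 46.52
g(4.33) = 58.77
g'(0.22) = -1.36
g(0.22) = 0.67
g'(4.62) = 53.73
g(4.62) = 73.30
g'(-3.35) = 39.30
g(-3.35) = -44.32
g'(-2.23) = 18.32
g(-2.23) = -12.76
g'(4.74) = 56.86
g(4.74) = 79.93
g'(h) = 3*h^2 - 2*h - 17/16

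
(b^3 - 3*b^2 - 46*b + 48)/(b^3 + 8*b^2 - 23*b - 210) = (b^2 - 9*b + 8)/(b^2 + 2*b - 35)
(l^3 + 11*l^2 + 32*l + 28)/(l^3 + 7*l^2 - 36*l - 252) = (l^2 + 4*l + 4)/(l^2 - 36)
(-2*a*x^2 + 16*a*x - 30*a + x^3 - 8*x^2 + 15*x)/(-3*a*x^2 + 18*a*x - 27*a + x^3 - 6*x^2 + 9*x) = (-2*a*x + 10*a + x^2 - 5*x)/(-3*a*x + 9*a + x^2 - 3*x)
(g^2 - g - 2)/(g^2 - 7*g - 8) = (g - 2)/(g - 8)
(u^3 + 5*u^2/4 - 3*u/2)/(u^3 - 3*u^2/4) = (u + 2)/u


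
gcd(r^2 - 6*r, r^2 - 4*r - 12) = r - 6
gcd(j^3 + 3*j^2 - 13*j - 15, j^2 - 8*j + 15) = j - 3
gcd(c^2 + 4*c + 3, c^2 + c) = c + 1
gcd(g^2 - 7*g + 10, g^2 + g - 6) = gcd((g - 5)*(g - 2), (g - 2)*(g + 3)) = g - 2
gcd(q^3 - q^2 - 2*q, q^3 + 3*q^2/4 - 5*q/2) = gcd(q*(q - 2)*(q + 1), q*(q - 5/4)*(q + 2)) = q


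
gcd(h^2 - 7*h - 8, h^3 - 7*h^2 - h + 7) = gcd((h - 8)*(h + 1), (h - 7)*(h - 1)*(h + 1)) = h + 1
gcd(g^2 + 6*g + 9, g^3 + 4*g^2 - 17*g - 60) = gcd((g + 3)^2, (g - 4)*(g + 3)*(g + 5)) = g + 3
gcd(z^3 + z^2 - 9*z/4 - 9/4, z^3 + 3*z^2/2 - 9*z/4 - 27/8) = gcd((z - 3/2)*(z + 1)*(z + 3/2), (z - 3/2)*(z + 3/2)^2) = z^2 - 9/4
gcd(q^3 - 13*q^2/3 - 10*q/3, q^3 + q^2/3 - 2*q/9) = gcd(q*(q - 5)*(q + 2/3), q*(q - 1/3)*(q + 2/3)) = q^2 + 2*q/3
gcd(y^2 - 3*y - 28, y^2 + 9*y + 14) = 1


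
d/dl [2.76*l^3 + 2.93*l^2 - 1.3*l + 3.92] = 8.28*l^2 + 5.86*l - 1.3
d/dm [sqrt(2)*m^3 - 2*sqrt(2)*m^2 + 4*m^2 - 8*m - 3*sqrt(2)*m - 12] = 3*sqrt(2)*m^2 - 4*sqrt(2)*m + 8*m - 8 - 3*sqrt(2)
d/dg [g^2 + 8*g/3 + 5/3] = 2*g + 8/3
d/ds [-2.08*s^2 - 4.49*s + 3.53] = -4.16*s - 4.49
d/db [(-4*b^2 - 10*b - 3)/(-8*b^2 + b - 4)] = (-84*b^2 - 16*b + 43)/(64*b^4 - 16*b^3 + 65*b^2 - 8*b + 16)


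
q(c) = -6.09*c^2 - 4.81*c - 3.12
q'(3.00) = -41.35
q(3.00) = -72.36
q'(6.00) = -77.89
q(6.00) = -251.22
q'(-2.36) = 23.93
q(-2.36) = -25.69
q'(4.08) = -54.50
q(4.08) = -124.12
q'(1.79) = -26.61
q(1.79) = -31.24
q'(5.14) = -67.42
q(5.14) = -188.74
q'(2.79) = -38.79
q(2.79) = -63.95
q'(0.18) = -7.00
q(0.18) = -4.18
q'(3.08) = -42.32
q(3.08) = -75.71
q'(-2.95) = 31.12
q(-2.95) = -41.93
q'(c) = -12.18*c - 4.81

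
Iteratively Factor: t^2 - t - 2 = (t + 1)*(t - 2)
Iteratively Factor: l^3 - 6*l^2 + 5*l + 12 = (l - 3)*(l^2 - 3*l - 4) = (l - 3)*(l + 1)*(l - 4)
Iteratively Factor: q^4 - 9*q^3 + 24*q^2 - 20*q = (q - 2)*(q^3 - 7*q^2 + 10*q) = (q - 5)*(q - 2)*(q^2 - 2*q) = (q - 5)*(q - 2)^2*(q)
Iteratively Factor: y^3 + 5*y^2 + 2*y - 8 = (y + 4)*(y^2 + y - 2) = (y + 2)*(y + 4)*(y - 1)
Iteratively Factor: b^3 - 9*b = (b + 3)*(b^2 - 3*b) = b*(b + 3)*(b - 3)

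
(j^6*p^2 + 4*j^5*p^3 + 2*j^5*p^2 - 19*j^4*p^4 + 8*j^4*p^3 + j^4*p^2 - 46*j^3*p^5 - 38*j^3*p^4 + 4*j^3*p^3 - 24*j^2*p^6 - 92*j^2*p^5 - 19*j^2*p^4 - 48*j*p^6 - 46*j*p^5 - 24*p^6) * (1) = j^6*p^2 + 4*j^5*p^3 + 2*j^5*p^2 - 19*j^4*p^4 + 8*j^4*p^3 + j^4*p^2 - 46*j^3*p^5 - 38*j^3*p^4 + 4*j^3*p^3 - 24*j^2*p^6 - 92*j^2*p^5 - 19*j^2*p^4 - 48*j*p^6 - 46*j*p^5 - 24*p^6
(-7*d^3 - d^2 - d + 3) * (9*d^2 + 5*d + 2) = -63*d^5 - 44*d^4 - 28*d^3 + 20*d^2 + 13*d + 6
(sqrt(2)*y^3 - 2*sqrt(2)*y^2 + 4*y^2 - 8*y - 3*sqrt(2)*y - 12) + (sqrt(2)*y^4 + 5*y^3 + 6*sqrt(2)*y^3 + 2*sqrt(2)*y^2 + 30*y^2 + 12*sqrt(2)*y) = sqrt(2)*y^4 + 5*y^3 + 7*sqrt(2)*y^3 + 34*y^2 - 8*y + 9*sqrt(2)*y - 12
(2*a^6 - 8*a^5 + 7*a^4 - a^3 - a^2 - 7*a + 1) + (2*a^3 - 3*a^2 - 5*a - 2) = 2*a^6 - 8*a^5 + 7*a^4 + a^3 - 4*a^2 - 12*a - 1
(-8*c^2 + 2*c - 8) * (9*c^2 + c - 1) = -72*c^4 + 10*c^3 - 62*c^2 - 10*c + 8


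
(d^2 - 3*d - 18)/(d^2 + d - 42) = (d + 3)/(d + 7)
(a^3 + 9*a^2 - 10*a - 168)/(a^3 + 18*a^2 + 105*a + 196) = (a^2 + 2*a - 24)/(a^2 + 11*a + 28)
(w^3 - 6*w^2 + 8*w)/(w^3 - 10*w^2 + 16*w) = (w - 4)/(w - 8)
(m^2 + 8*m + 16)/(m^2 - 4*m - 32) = (m + 4)/(m - 8)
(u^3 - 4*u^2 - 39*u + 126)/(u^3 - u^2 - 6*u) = (u^2 - u - 42)/(u*(u + 2))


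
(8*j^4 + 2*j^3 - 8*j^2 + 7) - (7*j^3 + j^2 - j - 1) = 8*j^4 - 5*j^3 - 9*j^2 + j + 8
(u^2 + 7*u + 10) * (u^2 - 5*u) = u^4 + 2*u^3 - 25*u^2 - 50*u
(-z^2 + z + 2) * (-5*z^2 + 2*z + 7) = 5*z^4 - 7*z^3 - 15*z^2 + 11*z + 14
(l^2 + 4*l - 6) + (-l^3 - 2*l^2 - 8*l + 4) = -l^3 - l^2 - 4*l - 2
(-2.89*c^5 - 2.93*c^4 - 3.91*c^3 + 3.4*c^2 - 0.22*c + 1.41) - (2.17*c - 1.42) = -2.89*c^5 - 2.93*c^4 - 3.91*c^3 + 3.4*c^2 - 2.39*c + 2.83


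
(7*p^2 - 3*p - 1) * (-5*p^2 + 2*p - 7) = -35*p^4 + 29*p^3 - 50*p^2 + 19*p + 7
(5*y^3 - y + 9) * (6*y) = 30*y^4 - 6*y^2 + 54*y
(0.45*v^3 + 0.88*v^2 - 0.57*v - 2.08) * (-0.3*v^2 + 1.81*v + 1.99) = -0.135*v^5 + 0.5505*v^4 + 2.6593*v^3 + 1.3435*v^2 - 4.8991*v - 4.1392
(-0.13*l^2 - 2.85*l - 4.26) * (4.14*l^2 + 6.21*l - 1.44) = -0.5382*l^4 - 12.6063*l^3 - 35.1477*l^2 - 22.3506*l + 6.1344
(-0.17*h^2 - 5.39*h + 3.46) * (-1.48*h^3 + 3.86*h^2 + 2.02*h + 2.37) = 0.2516*h^5 + 7.321*h^4 - 26.2696*h^3 + 2.0649*h^2 - 5.7851*h + 8.2002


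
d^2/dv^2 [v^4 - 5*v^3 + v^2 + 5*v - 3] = 12*v^2 - 30*v + 2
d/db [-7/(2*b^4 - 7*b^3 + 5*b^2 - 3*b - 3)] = 7*(8*b^3 - 21*b^2 + 10*b - 3)/(-2*b^4 + 7*b^3 - 5*b^2 + 3*b + 3)^2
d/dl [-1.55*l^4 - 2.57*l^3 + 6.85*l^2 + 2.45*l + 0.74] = -6.2*l^3 - 7.71*l^2 + 13.7*l + 2.45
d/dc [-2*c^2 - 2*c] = -4*c - 2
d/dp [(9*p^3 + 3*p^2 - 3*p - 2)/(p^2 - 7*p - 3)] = (9*p^4 - 126*p^3 - 99*p^2 - 14*p - 5)/(p^4 - 14*p^3 + 43*p^2 + 42*p + 9)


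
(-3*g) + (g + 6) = 6 - 2*g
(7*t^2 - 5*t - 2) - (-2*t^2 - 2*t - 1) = 9*t^2 - 3*t - 1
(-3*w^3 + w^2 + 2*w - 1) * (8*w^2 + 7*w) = -24*w^5 - 13*w^4 + 23*w^3 + 6*w^2 - 7*w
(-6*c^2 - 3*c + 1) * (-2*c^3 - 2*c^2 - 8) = 12*c^5 + 18*c^4 + 4*c^3 + 46*c^2 + 24*c - 8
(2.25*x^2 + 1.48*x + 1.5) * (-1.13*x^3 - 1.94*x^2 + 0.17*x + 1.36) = -2.5425*x^5 - 6.0374*x^4 - 4.1837*x^3 + 0.4016*x^2 + 2.2678*x + 2.04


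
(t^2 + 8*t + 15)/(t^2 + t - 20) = (t + 3)/(t - 4)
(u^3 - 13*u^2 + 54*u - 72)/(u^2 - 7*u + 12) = u - 6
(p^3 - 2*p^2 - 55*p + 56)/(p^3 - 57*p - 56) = (p - 1)/(p + 1)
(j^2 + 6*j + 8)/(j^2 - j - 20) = (j + 2)/(j - 5)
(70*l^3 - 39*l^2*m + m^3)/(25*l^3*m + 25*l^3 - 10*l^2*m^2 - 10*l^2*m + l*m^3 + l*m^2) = (14*l^2 - 5*l*m - m^2)/(l*(5*l*m + 5*l - m^2 - m))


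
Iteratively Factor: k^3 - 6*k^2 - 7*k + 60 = (k + 3)*(k^2 - 9*k + 20) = (k - 5)*(k + 3)*(k - 4)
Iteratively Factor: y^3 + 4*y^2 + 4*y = (y + 2)*(y^2 + 2*y) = (y + 2)^2*(y)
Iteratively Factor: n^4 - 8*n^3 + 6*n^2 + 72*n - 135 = (n - 3)*(n^3 - 5*n^2 - 9*n + 45) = (n - 3)^2*(n^2 - 2*n - 15) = (n - 3)^2*(n + 3)*(n - 5)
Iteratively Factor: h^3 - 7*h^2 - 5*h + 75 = (h - 5)*(h^2 - 2*h - 15) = (h - 5)^2*(h + 3)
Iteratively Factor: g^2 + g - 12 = (g - 3)*(g + 4)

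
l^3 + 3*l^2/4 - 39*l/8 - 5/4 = (l - 2)*(l + 1/4)*(l + 5/2)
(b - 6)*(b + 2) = b^2 - 4*b - 12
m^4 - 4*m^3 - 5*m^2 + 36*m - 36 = (m - 3)*(m - 2)^2*(m + 3)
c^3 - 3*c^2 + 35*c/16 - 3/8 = (c - 2)*(c - 3/4)*(c - 1/4)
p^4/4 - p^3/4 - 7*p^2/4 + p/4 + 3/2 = (p/4 + 1/2)*(p - 3)*(p - 1)*(p + 1)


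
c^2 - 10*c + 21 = (c - 7)*(c - 3)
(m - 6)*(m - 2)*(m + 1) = m^3 - 7*m^2 + 4*m + 12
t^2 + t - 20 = (t - 4)*(t + 5)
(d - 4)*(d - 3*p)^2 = d^3 - 6*d^2*p - 4*d^2 + 9*d*p^2 + 24*d*p - 36*p^2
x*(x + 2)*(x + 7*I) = x^3 + 2*x^2 + 7*I*x^2 + 14*I*x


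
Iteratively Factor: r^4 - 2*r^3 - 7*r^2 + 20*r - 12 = (r - 2)*(r^3 - 7*r + 6) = (r - 2)*(r + 3)*(r^2 - 3*r + 2) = (r - 2)*(r - 1)*(r + 3)*(r - 2)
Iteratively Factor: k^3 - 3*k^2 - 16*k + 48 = (k + 4)*(k^2 - 7*k + 12) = (k - 4)*(k + 4)*(k - 3)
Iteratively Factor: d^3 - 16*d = (d - 4)*(d^2 + 4*d) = d*(d - 4)*(d + 4)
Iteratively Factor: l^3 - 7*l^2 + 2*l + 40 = (l - 4)*(l^2 - 3*l - 10) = (l - 4)*(l + 2)*(l - 5)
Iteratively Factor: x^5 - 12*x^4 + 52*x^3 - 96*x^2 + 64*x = (x - 2)*(x^4 - 10*x^3 + 32*x^2 - 32*x) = (x - 4)*(x - 2)*(x^3 - 6*x^2 + 8*x) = x*(x - 4)*(x - 2)*(x^2 - 6*x + 8) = x*(x - 4)*(x - 2)^2*(x - 4)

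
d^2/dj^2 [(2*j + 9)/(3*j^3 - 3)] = 2*j*(j^3*(6*j + 27) + (-4*j - 9)*(j^3 - 1))/(j^3 - 1)^3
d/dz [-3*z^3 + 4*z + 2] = 4 - 9*z^2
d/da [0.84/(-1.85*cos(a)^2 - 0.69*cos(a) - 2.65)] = -(3.108*cos(a) + 0.5796)*sin(a)/(1.85*cos(a)^2 + 0.69*cos(a) + 2.65)^2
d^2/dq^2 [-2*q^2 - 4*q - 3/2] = -4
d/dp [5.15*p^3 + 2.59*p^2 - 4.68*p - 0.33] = 15.45*p^2 + 5.18*p - 4.68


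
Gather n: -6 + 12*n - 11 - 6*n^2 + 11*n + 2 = -6*n^2 + 23*n - 15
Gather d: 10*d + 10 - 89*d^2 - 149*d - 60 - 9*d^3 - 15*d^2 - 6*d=-9*d^3 - 104*d^2 - 145*d - 50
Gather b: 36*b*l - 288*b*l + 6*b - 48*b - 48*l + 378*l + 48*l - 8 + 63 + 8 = b*(-252*l - 42) + 378*l + 63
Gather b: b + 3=b + 3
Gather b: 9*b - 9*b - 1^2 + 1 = 0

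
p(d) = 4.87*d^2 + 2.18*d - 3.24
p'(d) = 9.74*d + 2.18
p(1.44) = 10.00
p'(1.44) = 16.21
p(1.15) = 5.71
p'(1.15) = 13.38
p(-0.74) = -2.19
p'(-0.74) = -5.03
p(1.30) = 7.82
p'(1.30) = 14.84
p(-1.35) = 2.69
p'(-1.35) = -10.97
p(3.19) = 53.27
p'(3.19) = 33.25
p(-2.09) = 13.48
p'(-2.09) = -18.18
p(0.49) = -1.00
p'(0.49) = 6.95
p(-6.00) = 159.00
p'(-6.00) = -56.26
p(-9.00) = 371.61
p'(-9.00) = -85.48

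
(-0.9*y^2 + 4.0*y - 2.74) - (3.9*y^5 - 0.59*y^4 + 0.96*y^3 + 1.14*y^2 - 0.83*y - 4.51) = -3.9*y^5 + 0.59*y^4 - 0.96*y^3 - 2.04*y^2 + 4.83*y + 1.77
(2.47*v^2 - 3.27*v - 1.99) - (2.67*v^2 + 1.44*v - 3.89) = -0.2*v^2 - 4.71*v + 1.9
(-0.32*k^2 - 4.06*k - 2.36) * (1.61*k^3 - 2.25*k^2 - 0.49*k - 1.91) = -0.5152*k^5 - 5.8166*k^4 + 5.4922*k^3 + 7.9106*k^2 + 8.911*k + 4.5076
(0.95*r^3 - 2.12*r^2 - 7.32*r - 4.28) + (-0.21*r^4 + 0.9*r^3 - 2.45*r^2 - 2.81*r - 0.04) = -0.21*r^4 + 1.85*r^3 - 4.57*r^2 - 10.13*r - 4.32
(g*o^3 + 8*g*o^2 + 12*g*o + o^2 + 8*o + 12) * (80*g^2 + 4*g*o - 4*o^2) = 80*g^3*o^3 + 640*g^3*o^2 + 960*g^3*o + 4*g^2*o^4 + 32*g^2*o^3 + 128*g^2*o^2 + 640*g^2*o + 960*g^2 - 4*g*o^5 - 32*g*o^4 - 44*g*o^3 + 32*g*o^2 + 48*g*o - 4*o^4 - 32*o^3 - 48*o^2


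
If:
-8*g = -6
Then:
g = 3/4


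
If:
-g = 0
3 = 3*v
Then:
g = 0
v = 1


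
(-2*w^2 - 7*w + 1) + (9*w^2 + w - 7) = 7*w^2 - 6*w - 6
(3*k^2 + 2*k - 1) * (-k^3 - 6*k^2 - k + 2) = -3*k^5 - 20*k^4 - 14*k^3 + 10*k^2 + 5*k - 2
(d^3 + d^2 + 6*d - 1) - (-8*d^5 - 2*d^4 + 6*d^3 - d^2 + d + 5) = 8*d^5 + 2*d^4 - 5*d^3 + 2*d^2 + 5*d - 6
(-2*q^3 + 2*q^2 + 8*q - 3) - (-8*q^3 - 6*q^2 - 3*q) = 6*q^3 + 8*q^2 + 11*q - 3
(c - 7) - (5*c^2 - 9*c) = -5*c^2 + 10*c - 7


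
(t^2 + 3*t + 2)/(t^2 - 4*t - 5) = (t + 2)/(t - 5)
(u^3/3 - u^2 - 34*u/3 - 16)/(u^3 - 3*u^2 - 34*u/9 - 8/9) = 3*(-u^3 + 3*u^2 + 34*u + 48)/(-9*u^3 + 27*u^2 + 34*u + 8)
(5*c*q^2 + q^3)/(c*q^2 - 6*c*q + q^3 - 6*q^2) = q*(5*c + q)/(c*q - 6*c + q^2 - 6*q)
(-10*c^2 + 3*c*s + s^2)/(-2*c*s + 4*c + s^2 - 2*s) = (5*c + s)/(s - 2)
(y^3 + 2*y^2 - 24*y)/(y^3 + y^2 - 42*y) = (y^2 + 2*y - 24)/(y^2 + y - 42)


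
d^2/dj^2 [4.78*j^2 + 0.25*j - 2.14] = 9.56000000000000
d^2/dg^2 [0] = 0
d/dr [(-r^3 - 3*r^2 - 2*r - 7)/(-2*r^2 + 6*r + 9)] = (2*r^4 - 12*r^3 - 49*r^2 - 82*r + 24)/(4*r^4 - 24*r^3 + 108*r + 81)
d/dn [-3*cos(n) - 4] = 3*sin(n)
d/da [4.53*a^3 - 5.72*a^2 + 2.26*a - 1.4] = 13.59*a^2 - 11.44*a + 2.26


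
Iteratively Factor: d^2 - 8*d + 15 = (d - 3)*(d - 5)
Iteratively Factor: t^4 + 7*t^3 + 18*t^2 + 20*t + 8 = (t + 1)*(t^3 + 6*t^2 + 12*t + 8) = (t + 1)*(t + 2)*(t^2 + 4*t + 4) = (t + 1)*(t + 2)^2*(t + 2)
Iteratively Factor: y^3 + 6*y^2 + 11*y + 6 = (y + 3)*(y^2 + 3*y + 2) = (y + 1)*(y + 3)*(y + 2)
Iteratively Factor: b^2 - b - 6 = (b - 3)*(b + 2)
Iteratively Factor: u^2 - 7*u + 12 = (u - 4)*(u - 3)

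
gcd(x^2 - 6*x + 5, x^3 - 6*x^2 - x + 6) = x - 1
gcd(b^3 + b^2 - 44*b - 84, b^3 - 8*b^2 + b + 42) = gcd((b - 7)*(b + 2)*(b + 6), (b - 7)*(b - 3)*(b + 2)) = b^2 - 5*b - 14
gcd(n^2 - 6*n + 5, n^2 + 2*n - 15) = 1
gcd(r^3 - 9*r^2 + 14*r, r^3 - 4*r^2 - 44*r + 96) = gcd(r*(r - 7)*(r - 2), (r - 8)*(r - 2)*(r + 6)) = r - 2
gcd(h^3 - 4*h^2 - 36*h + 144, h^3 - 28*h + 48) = h^2 + 2*h - 24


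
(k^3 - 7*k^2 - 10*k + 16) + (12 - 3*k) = k^3 - 7*k^2 - 13*k + 28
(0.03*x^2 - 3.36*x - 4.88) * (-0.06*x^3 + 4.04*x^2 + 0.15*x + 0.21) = -0.0018*x^5 + 0.3228*x^4 - 13.2771*x^3 - 20.2129*x^2 - 1.4376*x - 1.0248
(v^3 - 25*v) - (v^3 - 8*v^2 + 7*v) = 8*v^2 - 32*v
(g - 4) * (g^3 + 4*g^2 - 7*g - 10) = g^4 - 23*g^2 + 18*g + 40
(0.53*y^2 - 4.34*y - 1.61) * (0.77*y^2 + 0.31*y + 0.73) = 0.4081*y^4 - 3.1775*y^3 - 2.1982*y^2 - 3.6673*y - 1.1753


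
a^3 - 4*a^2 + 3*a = a*(a - 3)*(a - 1)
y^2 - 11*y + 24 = (y - 8)*(y - 3)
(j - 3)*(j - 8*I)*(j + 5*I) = j^3 - 3*j^2 - 3*I*j^2 + 40*j + 9*I*j - 120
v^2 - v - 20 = (v - 5)*(v + 4)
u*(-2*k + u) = -2*k*u + u^2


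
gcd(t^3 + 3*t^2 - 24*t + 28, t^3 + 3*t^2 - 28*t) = t + 7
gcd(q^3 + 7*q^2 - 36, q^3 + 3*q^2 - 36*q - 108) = q^2 + 9*q + 18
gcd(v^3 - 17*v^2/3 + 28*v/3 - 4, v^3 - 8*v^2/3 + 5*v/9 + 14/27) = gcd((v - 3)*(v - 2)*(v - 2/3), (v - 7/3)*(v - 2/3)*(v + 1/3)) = v - 2/3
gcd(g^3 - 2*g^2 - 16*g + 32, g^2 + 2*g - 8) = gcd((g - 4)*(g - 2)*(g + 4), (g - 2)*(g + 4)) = g^2 + 2*g - 8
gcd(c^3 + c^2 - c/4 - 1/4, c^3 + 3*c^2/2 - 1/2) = c^2 + c/2 - 1/2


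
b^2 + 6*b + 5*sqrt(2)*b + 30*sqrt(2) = (b + 6)*(b + 5*sqrt(2))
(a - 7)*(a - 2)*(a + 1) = a^3 - 8*a^2 + 5*a + 14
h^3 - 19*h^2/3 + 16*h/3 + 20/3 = (h - 5)*(h - 2)*(h + 2/3)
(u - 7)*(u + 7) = u^2 - 49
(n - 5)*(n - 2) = n^2 - 7*n + 10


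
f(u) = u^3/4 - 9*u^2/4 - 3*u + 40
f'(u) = 3*u^2/4 - 9*u/2 - 3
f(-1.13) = 40.16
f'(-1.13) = 3.04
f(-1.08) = 40.30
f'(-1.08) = 2.73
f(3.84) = 9.46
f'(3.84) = -9.22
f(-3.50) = 12.22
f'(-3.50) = 21.94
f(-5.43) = -50.08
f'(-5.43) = 43.55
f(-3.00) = 22.00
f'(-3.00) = 17.25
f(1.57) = 30.71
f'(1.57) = -8.22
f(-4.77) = -24.02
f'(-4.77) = 35.53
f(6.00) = -5.00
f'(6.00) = -3.00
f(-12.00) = -680.00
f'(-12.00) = 159.00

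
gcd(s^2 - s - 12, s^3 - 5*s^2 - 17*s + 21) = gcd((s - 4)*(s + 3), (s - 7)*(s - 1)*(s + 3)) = s + 3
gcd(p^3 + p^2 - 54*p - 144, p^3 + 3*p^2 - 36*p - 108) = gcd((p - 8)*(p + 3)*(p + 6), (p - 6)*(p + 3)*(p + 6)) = p^2 + 9*p + 18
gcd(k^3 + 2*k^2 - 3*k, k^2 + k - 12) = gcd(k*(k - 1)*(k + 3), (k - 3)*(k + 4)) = 1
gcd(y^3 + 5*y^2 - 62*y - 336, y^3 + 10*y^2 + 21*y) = y + 7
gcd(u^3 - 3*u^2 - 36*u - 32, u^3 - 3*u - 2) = u + 1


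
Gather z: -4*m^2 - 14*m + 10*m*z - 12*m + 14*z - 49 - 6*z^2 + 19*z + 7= -4*m^2 - 26*m - 6*z^2 + z*(10*m + 33) - 42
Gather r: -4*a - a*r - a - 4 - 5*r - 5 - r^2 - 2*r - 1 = -5*a - r^2 + r*(-a - 7) - 10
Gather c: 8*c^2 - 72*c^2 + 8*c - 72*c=-64*c^2 - 64*c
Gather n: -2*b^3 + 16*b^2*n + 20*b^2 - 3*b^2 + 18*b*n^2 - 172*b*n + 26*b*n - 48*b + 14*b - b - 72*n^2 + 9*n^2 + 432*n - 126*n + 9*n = -2*b^3 + 17*b^2 - 35*b + n^2*(18*b - 63) + n*(16*b^2 - 146*b + 315)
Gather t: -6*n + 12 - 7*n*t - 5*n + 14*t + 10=-11*n + t*(14 - 7*n) + 22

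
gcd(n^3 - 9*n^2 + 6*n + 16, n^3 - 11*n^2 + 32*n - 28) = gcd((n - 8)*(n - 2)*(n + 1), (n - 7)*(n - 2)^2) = n - 2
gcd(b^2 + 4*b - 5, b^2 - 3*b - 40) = b + 5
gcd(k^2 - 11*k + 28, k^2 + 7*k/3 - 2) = 1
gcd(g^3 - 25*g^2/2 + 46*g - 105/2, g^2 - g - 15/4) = g - 5/2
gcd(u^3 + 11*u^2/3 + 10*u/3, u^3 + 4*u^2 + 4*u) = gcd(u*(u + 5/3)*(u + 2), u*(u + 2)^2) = u^2 + 2*u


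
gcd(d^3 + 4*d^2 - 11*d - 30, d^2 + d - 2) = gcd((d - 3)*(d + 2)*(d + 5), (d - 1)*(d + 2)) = d + 2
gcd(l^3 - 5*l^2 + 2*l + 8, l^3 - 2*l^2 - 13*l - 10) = l + 1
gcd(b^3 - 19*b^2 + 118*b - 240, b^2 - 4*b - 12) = b - 6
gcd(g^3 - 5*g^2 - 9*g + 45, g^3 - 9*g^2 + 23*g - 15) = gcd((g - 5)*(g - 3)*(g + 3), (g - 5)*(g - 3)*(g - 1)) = g^2 - 8*g + 15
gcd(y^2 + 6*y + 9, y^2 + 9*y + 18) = y + 3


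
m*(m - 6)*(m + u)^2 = m^4 + 2*m^3*u - 6*m^3 + m^2*u^2 - 12*m^2*u - 6*m*u^2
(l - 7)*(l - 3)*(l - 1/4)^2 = l^4 - 21*l^3/2 + 417*l^2/16 - 89*l/8 + 21/16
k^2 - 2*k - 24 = (k - 6)*(k + 4)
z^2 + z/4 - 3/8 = (z - 1/2)*(z + 3/4)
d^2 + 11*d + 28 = (d + 4)*(d + 7)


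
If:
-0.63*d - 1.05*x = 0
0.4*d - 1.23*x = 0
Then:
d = 0.00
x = 0.00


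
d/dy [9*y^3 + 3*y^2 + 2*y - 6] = 27*y^2 + 6*y + 2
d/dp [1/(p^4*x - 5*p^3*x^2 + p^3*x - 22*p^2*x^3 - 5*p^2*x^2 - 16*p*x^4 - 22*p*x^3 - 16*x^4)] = (-4*p^3 + 15*p^2*x - 3*p^2 + 44*p*x^2 + 10*p*x + 16*x^3 + 22*x^2)/(x*(-p^4 + 5*p^3*x - p^3 + 22*p^2*x^2 + 5*p^2*x + 16*p*x^3 + 22*p*x^2 + 16*x^3)^2)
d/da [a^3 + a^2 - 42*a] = 3*a^2 + 2*a - 42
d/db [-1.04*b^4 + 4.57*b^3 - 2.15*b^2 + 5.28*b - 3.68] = -4.16*b^3 + 13.71*b^2 - 4.3*b + 5.28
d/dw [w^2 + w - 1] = 2*w + 1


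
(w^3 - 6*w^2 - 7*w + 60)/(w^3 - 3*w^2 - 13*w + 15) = (w - 4)/(w - 1)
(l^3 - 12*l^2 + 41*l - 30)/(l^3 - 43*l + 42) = (l - 5)/(l + 7)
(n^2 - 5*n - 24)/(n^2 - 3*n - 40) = (n + 3)/(n + 5)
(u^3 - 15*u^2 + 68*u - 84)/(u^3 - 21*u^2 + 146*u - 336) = (u - 2)/(u - 8)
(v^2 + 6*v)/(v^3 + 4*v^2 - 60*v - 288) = v/(v^2 - 2*v - 48)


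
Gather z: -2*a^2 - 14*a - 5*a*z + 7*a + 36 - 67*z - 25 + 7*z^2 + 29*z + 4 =-2*a^2 - 7*a + 7*z^2 + z*(-5*a - 38) + 15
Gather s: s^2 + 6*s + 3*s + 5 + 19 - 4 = s^2 + 9*s + 20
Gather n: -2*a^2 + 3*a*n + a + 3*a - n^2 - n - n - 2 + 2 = -2*a^2 + 4*a - n^2 + n*(3*a - 2)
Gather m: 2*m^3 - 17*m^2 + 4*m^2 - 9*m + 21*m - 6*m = 2*m^3 - 13*m^2 + 6*m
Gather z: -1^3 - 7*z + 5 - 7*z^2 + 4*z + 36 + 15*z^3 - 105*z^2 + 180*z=15*z^3 - 112*z^2 + 177*z + 40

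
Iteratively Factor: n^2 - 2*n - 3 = (n - 3)*(n + 1)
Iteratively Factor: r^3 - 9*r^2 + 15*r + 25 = (r - 5)*(r^2 - 4*r - 5) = (r - 5)^2*(r + 1)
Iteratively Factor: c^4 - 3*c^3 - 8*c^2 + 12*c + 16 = (c + 2)*(c^3 - 5*c^2 + 2*c + 8) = (c - 4)*(c + 2)*(c^2 - c - 2) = (c - 4)*(c - 2)*(c + 2)*(c + 1)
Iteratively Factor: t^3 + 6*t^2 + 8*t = (t)*(t^2 + 6*t + 8) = t*(t + 4)*(t + 2)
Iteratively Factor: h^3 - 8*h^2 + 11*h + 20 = (h + 1)*(h^2 - 9*h + 20) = (h - 4)*(h + 1)*(h - 5)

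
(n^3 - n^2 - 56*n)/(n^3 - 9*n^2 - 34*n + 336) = n*(n + 7)/(n^2 - n - 42)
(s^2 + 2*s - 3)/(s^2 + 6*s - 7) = (s + 3)/(s + 7)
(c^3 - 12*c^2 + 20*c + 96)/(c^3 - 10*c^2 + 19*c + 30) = (c^2 - 6*c - 16)/(c^2 - 4*c - 5)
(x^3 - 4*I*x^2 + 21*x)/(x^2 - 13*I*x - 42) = x*(x + 3*I)/(x - 6*I)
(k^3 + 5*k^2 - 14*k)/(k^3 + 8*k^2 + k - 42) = k/(k + 3)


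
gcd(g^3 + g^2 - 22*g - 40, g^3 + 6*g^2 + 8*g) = g^2 + 6*g + 8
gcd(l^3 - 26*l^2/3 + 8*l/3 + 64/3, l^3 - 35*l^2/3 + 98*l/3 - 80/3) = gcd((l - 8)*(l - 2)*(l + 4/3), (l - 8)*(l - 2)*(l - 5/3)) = l^2 - 10*l + 16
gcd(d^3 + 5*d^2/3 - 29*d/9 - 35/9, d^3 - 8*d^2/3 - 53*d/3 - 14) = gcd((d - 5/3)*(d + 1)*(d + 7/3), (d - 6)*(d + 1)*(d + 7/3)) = d^2 + 10*d/3 + 7/3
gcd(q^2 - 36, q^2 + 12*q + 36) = q + 6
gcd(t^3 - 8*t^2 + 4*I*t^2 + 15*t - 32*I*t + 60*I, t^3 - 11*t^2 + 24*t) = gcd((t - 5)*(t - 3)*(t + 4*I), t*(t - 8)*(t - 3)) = t - 3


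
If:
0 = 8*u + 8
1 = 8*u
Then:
No Solution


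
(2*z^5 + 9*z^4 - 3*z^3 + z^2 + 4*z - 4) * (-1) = -2*z^5 - 9*z^4 + 3*z^3 - z^2 - 4*z + 4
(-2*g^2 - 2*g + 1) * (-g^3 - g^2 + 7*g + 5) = 2*g^5 + 4*g^4 - 13*g^3 - 25*g^2 - 3*g + 5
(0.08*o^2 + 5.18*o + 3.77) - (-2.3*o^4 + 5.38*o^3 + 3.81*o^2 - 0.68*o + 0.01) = 2.3*o^4 - 5.38*o^3 - 3.73*o^2 + 5.86*o + 3.76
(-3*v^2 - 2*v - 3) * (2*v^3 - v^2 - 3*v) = -6*v^5 - v^4 + 5*v^3 + 9*v^2 + 9*v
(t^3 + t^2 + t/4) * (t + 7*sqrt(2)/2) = t^4 + t^3 + 7*sqrt(2)*t^3/2 + t^2/4 + 7*sqrt(2)*t^2/2 + 7*sqrt(2)*t/8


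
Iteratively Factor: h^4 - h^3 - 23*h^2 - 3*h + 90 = (h - 2)*(h^3 + h^2 - 21*h - 45) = (h - 2)*(h + 3)*(h^2 - 2*h - 15) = (h - 5)*(h - 2)*(h + 3)*(h + 3)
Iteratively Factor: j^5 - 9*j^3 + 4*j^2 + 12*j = (j)*(j^4 - 9*j^2 + 4*j + 12) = j*(j - 2)*(j^3 + 2*j^2 - 5*j - 6) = j*(j - 2)*(j + 3)*(j^2 - j - 2) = j*(j - 2)*(j + 1)*(j + 3)*(j - 2)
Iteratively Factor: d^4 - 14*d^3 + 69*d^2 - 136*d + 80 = (d - 4)*(d^3 - 10*d^2 + 29*d - 20) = (d - 5)*(d - 4)*(d^2 - 5*d + 4) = (d - 5)*(d - 4)*(d - 1)*(d - 4)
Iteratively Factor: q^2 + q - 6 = (q + 3)*(q - 2)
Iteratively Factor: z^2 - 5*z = (z - 5)*(z)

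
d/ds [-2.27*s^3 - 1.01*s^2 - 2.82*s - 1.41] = -6.81*s^2 - 2.02*s - 2.82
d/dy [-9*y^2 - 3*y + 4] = -18*y - 3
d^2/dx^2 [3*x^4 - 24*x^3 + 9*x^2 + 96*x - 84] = 36*x^2 - 144*x + 18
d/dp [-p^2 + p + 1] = 1 - 2*p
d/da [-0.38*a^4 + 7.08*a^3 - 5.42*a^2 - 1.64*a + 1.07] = -1.52*a^3 + 21.24*a^2 - 10.84*a - 1.64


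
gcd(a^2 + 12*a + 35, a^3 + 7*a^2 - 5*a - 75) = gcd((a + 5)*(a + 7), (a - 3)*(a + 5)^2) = a + 5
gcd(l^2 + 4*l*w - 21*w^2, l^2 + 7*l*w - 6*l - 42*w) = l + 7*w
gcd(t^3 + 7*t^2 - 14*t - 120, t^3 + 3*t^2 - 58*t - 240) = t^2 + 11*t + 30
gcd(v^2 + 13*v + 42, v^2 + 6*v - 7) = v + 7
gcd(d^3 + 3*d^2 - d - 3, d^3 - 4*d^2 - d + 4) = d^2 - 1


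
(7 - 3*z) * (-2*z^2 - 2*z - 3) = 6*z^3 - 8*z^2 - 5*z - 21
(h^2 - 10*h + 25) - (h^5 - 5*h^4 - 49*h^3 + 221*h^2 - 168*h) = -h^5 + 5*h^4 + 49*h^3 - 220*h^2 + 158*h + 25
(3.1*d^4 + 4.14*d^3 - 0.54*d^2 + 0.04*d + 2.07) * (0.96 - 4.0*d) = -12.4*d^5 - 13.584*d^4 + 6.1344*d^3 - 0.6784*d^2 - 8.2416*d + 1.9872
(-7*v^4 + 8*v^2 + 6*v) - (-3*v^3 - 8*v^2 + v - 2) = -7*v^4 + 3*v^3 + 16*v^2 + 5*v + 2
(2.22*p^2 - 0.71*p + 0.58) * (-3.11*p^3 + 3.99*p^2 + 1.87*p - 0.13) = -6.9042*p^5 + 11.0659*p^4 - 0.485299999999999*p^3 + 0.6979*p^2 + 1.1769*p - 0.0754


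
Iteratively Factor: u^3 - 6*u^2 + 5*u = (u)*(u^2 - 6*u + 5) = u*(u - 5)*(u - 1)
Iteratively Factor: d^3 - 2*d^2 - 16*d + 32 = (d - 4)*(d^2 + 2*d - 8) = (d - 4)*(d - 2)*(d + 4)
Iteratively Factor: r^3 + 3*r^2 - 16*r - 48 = (r - 4)*(r^2 + 7*r + 12) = (r - 4)*(r + 4)*(r + 3)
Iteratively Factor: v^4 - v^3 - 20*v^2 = (v - 5)*(v^3 + 4*v^2) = v*(v - 5)*(v^2 + 4*v) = v^2*(v - 5)*(v + 4)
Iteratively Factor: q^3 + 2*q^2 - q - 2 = (q + 2)*(q^2 - 1) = (q + 1)*(q + 2)*(q - 1)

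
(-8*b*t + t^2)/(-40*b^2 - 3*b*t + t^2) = t/(5*b + t)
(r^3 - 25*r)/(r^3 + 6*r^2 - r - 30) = r*(r - 5)/(r^2 + r - 6)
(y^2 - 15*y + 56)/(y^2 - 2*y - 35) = (y - 8)/(y + 5)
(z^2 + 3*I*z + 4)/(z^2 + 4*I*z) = (z - I)/z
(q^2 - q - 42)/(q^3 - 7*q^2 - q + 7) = (q + 6)/(q^2 - 1)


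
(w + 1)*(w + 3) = w^2 + 4*w + 3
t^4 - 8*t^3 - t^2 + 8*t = t*(t - 8)*(t - 1)*(t + 1)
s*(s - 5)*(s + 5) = s^3 - 25*s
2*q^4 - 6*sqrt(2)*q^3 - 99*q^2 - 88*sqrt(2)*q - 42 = (q - 7*sqrt(2))*(q + 3*sqrt(2))*(sqrt(2)*q + 1)^2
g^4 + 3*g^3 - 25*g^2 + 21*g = g*(g - 3)*(g - 1)*(g + 7)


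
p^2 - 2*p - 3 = (p - 3)*(p + 1)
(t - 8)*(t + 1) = t^2 - 7*t - 8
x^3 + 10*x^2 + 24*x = x*(x + 4)*(x + 6)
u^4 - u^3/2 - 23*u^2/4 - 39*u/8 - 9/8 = (u - 3)*(u + 1/2)^2*(u + 3/2)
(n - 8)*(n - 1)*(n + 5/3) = n^3 - 22*n^2/3 - 7*n + 40/3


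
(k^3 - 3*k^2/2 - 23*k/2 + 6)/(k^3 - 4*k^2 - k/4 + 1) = 2*(k + 3)/(2*k + 1)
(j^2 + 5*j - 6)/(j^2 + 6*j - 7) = (j + 6)/(j + 7)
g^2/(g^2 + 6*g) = g/(g + 6)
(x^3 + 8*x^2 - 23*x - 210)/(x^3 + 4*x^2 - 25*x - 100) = (x^2 + 13*x + 42)/(x^2 + 9*x + 20)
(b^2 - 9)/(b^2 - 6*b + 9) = (b + 3)/(b - 3)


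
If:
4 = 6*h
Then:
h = 2/3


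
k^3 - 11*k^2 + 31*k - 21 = (k - 7)*(k - 3)*(k - 1)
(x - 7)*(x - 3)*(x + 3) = x^3 - 7*x^2 - 9*x + 63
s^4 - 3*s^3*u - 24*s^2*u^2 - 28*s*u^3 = s*(s - 7*u)*(s + 2*u)^2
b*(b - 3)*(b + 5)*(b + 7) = b^4 + 9*b^3 - b^2 - 105*b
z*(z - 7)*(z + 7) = z^3 - 49*z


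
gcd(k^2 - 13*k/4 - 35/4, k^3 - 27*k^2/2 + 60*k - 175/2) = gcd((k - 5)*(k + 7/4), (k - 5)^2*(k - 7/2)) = k - 5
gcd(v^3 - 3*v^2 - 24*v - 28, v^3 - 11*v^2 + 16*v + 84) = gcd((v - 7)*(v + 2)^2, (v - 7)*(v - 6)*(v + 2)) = v^2 - 5*v - 14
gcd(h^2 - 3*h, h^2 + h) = h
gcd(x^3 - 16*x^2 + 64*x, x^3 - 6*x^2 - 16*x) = x^2 - 8*x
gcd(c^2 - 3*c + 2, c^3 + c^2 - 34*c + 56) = c - 2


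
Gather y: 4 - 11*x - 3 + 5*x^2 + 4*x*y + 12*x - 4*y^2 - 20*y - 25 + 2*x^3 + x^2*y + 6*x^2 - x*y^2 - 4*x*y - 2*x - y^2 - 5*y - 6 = 2*x^3 + 11*x^2 - x + y^2*(-x - 5) + y*(x^2 - 25) - 30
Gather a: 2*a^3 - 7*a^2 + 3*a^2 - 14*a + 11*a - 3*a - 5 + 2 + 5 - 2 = 2*a^3 - 4*a^2 - 6*a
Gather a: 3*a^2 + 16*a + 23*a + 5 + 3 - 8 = 3*a^2 + 39*a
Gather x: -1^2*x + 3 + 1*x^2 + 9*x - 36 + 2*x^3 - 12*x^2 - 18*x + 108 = 2*x^3 - 11*x^2 - 10*x + 75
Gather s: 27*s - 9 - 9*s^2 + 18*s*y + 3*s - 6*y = -9*s^2 + s*(18*y + 30) - 6*y - 9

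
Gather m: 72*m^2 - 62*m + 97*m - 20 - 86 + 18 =72*m^2 + 35*m - 88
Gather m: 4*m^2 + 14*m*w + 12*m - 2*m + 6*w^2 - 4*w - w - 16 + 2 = 4*m^2 + m*(14*w + 10) + 6*w^2 - 5*w - 14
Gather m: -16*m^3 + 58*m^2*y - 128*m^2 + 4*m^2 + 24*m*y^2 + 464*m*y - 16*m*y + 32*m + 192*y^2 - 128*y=-16*m^3 + m^2*(58*y - 124) + m*(24*y^2 + 448*y + 32) + 192*y^2 - 128*y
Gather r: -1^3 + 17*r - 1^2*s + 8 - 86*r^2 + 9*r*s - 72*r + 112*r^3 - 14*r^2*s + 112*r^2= 112*r^3 + r^2*(26 - 14*s) + r*(9*s - 55) - s + 7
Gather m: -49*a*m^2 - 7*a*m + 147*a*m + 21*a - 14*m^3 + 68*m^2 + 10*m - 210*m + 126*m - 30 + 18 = 21*a - 14*m^3 + m^2*(68 - 49*a) + m*(140*a - 74) - 12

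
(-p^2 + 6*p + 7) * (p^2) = -p^4 + 6*p^3 + 7*p^2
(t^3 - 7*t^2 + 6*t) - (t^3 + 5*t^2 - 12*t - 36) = -12*t^2 + 18*t + 36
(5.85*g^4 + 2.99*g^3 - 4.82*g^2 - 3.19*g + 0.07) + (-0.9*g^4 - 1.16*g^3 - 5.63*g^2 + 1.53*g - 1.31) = 4.95*g^4 + 1.83*g^3 - 10.45*g^2 - 1.66*g - 1.24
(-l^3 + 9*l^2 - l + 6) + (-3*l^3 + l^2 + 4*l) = -4*l^3 + 10*l^2 + 3*l + 6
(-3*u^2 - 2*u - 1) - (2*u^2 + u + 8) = -5*u^2 - 3*u - 9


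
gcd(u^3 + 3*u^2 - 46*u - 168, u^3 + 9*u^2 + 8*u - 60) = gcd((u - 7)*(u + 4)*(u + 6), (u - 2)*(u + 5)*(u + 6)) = u + 6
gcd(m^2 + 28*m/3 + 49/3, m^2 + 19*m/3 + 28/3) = m + 7/3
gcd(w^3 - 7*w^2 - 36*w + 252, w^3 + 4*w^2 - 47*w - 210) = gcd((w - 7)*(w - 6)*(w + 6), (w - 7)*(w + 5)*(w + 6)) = w^2 - w - 42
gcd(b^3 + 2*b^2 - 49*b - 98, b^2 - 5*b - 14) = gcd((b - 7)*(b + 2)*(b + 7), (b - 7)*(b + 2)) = b^2 - 5*b - 14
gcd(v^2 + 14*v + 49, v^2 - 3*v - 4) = 1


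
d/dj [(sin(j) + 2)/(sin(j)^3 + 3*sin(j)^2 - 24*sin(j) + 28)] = (-13*sin(j) + cos(2*j) - 39)*cos(j)/((sin(j) - 2)^3*(sin(j) + 7)^2)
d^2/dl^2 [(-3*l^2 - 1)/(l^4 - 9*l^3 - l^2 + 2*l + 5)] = 2*(-9*l^8 + 81*l^7 - 256*l^6 + 171*l^5 - 459*l^4 - 1027*l^3 + 36*l^2 - 129*l - 84)/(l^12 - 27*l^11 + 240*l^10 - 669*l^9 - 333*l^8 + 177*l^7 + 1304*l^6 + 228*l^5 - 462*l^4 - 727*l^3 - 15*l^2 + 150*l + 125)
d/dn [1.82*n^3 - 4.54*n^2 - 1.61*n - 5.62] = 5.46*n^2 - 9.08*n - 1.61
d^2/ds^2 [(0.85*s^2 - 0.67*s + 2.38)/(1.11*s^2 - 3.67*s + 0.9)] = (5.274276*s^3 + 12.499488*s^2 - 54.156456*s + 56.307704)/(1.367631*s^6 - 13.565421*s^5 + 48.178107*s^4 - 71.428843*s^3 + 39.06333*s^2 - 8.9181*s + 0.729)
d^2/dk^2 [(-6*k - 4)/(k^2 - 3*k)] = 12*(-k^3 - 2*k^2 + 6*k - 6)/(k^3*(k^3 - 9*k^2 + 27*k - 27))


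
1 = 1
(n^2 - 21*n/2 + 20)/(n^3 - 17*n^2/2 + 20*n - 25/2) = (n - 8)/(n^2 - 6*n + 5)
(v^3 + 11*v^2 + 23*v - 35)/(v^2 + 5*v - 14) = (v^2 + 4*v - 5)/(v - 2)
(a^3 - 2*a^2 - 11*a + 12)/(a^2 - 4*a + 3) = (a^2 - a - 12)/(a - 3)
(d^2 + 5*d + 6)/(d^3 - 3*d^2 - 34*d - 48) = 1/(d - 8)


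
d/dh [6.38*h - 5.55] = 6.38000000000000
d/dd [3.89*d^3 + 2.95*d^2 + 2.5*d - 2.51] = 11.67*d^2 + 5.9*d + 2.5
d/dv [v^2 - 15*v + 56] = 2*v - 15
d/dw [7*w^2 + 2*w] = 14*w + 2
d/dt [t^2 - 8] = 2*t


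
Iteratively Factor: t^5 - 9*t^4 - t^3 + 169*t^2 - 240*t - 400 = (t - 5)*(t^4 - 4*t^3 - 21*t^2 + 64*t + 80) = (t - 5)*(t + 1)*(t^3 - 5*t^2 - 16*t + 80) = (t - 5)*(t + 1)*(t + 4)*(t^2 - 9*t + 20) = (t - 5)*(t - 4)*(t + 1)*(t + 4)*(t - 5)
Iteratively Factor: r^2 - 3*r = (r)*(r - 3)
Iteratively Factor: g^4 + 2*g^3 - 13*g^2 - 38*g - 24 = (g - 4)*(g^3 + 6*g^2 + 11*g + 6) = (g - 4)*(g + 1)*(g^2 + 5*g + 6) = (g - 4)*(g + 1)*(g + 3)*(g + 2)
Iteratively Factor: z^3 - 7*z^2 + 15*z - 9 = (z - 1)*(z^2 - 6*z + 9) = (z - 3)*(z - 1)*(z - 3)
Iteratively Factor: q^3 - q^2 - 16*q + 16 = (q - 4)*(q^2 + 3*q - 4) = (q - 4)*(q - 1)*(q + 4)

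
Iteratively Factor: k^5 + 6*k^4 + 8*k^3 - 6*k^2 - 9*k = (k - 1)*(k^4 + 7*k^3 + 15*k^2 + 9*k) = (k - 1)*(k + 3)*(k^3 + 4*k^2 + 3*k) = (k - 1)*(k + 3)^2*(k^2 + k) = k*(k - 1)*(k + 3)^2*(k + 1)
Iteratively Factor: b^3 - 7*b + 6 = (b - 2)*(b^2 + 2*b - 3) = (b - 2)*(b - 1)*(b + 3)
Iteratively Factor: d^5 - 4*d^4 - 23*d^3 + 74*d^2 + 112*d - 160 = (d + 4)*(d^4 - 8*d^3 + 9*d^2 + 38*d - 40) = (d - 1)*(d + 4)*(d^3 - 7*d^2 + 2*d + 40) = (d - 1)*(d + 2)*(d + 4)*(d^2 - 9*d + 20) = (d - 5)*(d - 1)*(d + 2)*(d + 4)*(d - 4)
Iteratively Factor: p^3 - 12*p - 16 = (p + 2)*(p^2 - 2*p - 8) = (p - 4)*(p + 2)*(p + 2)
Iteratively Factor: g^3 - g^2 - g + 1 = (g + 1)*(g^2 - 2*g + 1) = (g - 1)*(g + 1)*(g - 1)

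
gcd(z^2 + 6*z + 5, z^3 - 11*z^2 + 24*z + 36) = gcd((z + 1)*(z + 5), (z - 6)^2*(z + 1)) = z + 1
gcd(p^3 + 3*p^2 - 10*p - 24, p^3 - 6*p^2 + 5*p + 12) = p - 3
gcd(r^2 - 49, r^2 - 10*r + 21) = r - 7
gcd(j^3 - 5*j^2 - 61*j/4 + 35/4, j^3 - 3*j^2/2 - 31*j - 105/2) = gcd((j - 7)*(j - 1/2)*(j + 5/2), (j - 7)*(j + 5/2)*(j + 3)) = j^2 - 9*j/2 - 35/2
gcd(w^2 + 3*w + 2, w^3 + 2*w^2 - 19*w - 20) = w + 1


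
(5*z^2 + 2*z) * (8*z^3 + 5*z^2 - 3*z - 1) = 40*z^5 + 41*z^4 - 5*z^3 - 11*z^2 - 2*z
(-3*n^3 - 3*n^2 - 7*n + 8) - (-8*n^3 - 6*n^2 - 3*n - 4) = 5*n^3 + 3*n^2 - 4*n + 12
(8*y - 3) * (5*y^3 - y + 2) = 40*y^4 - 15*y^3 - 8*y^2 + 19*y - 6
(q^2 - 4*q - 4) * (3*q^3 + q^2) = 3*q^5 - 11*q^4 - 16*q^3 - 4*q^2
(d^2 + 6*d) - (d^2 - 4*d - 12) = 10*d + 12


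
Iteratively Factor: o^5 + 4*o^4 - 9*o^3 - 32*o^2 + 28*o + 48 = (o + 3)*(o^4 + o^3 - 12*o^2 + 4*o + 16) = (o - 2)*(o + 3)*(o^3 + 3*o^2 - 6*o - 8) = (o - 2)^2*(o + 3)*(o^2 + 5*o + 4) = (o - 2)^2*(o + 1)*(o + 3)*(o + 4)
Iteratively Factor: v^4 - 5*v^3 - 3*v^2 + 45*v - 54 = (v + 3)*(v^3 - 8*v^2 + 21*v - 18) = (v - 2)*(v + 3)*(v^2 - 6*v + 9) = (v - 3)*(v - 2)*(v + 3)*(v - 3)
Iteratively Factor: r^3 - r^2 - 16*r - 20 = (r + 2)*(r^2 - 3*r - 10) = (r + 2)^2*(r - 5)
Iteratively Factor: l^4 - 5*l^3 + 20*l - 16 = (l + 2)*(l^3 - 7*l^2 + 14*l - 8) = (l - 4)*(l + 2)*(l^2 - 3*l + 2) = (l - 4)*(l - 1)*(l + 2)*(l - 2)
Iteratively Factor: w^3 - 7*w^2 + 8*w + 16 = (w + 1)*(w^2 - 8*w + 16) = (w - 4)*(w + 1)*(w - 4)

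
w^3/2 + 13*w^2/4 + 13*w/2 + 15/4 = (w/2 + 1/2)*(w + 5/2)*(w + 3)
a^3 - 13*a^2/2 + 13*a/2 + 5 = (a - 5)*(a - 2)*(a + 1/2)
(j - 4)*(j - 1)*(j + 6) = j^3 + j^2 - 26*j + 24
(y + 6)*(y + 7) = y^2 + 13*y + 42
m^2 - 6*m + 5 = (m - 5)*(m - 1)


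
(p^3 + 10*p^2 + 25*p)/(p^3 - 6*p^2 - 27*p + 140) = p*(p + 5)/(p^2 - 11*p + 28)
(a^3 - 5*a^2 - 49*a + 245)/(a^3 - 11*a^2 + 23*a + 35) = (a + 7)/(a + 1)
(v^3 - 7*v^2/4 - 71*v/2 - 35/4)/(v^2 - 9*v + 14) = (4*v^2 + 21*v + 5)/(4*(v - 2))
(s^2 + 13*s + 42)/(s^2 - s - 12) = (s^2 + 13*s + 42)/(s^2 - s - 12)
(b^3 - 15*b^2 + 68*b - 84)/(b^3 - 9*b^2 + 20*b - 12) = (b - 7)/(b - 1)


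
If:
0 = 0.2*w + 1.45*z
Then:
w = -7.25*z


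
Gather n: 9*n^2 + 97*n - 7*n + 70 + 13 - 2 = 9*n^2 + 90*n + 81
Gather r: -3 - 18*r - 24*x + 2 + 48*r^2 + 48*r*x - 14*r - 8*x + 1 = 48*r^2 + r*(48*x - 32) - 32*x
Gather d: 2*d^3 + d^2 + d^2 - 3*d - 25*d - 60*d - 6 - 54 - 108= 2*d^3 + 2*d^2 - 88*d - 168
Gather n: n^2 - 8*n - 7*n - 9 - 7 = n^2 - 15*n - 16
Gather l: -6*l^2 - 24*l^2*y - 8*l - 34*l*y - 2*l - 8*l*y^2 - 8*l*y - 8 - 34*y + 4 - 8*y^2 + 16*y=l^2*(-24*y - 6) + l*(-8*y^2 - 42*y - 10) - 8*y^2 - 18*y - 4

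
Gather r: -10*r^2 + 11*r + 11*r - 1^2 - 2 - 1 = -10*r^2 + 22*r - 4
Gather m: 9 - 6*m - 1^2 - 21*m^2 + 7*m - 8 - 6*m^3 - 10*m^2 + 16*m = -6*m^3 - 31*m^2 + 17*m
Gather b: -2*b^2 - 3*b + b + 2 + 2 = -2*b^2 - 2*b + 4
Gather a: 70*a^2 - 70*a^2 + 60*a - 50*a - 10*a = 0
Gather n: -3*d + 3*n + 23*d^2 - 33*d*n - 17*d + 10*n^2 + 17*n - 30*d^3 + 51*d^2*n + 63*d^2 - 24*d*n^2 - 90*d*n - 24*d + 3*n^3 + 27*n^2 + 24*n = -30*d^3 + 86*d^2 - 44*d + 3*n^3 + n^2*(37 - 24*d) + n*(51*d^2 - 123*d + 44)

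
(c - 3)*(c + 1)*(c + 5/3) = c^3 - c^2/3 - 19*c/3 - 5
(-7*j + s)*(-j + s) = 7*j^2 - 8*j*s + s^2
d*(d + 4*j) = d^2 + 4*d*j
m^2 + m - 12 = (m - 3)*(m + 4)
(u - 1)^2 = u^2 - 2*u + 1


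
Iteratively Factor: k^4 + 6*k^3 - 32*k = (k)*(k^3 + 6*k^2 - 32) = k*(k + 4)*(k^2 + 2*k - 8) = k*(k - 2)*(k + 4)*(k + 4)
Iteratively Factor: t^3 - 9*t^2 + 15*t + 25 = (t - 5)*(t^2 - 4*t - 5) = (t - 5)*(t + 1)*(t - 5)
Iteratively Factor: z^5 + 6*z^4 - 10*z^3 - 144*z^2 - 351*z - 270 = (z - 5)*(z^4 + 11*z^3 + 45*z^2 + 81*z + 54) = (z - 5)*(z + 3)*(z^3 + 8*z^2 + 21*z + 18) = (z - 5)*(z + 3)^2*(z^2 + 5*z + 6) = (z - 5)*(z + 3)^3*(z + 2)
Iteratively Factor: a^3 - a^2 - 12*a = (a)*(a^2 - a - 12) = a*(a - 4)*(a + 3)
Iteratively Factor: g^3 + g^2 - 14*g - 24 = (g + 3)*(g^2 - 2*g - 8) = (g + 2)*(g + 3)*(g - 4)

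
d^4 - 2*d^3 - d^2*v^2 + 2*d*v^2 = d*(d - 2)*(d - v)*(d + v)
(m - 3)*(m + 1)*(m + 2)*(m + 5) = m^4 + 5*m^3 - 7*m^2 - 41*m - 30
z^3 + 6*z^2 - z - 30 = (z - 2)*(z + 3)*(z + 5)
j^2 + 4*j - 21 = (j - 3)*(j + 7)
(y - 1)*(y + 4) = y^2 + 3*y - 4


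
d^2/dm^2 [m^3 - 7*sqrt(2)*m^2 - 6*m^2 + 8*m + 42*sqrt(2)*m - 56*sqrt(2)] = 6*m - 14*sqrt(2) - 12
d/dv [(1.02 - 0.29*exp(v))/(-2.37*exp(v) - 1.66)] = 2.8988*exp(v)/(2.37*exp(v) + 1.66)^2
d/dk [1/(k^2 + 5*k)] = (-2*k - 5)/(k^2*(k + 5)^2)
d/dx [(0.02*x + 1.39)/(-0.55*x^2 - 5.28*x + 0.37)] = (0.011*x^2 + 1.529*x + 7.3466)/(0.3025*x^4 + 5.808*x^3 + 27.4714*x^2 - 3.9072*x + 0.1369)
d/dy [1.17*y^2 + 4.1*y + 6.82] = 2.34*y + 4.1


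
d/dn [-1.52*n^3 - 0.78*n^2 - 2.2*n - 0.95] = -4.56*n^2 - 1.56*n - 2.2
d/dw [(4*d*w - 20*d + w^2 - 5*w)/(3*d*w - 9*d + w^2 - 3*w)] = (-(3*d + 2*w - 3)*(4*d*w - 20*d + w^2 - 5*w) + (4*d + 2*w - 5)*(3*d*w - 9*d + w^2 - 3*w))/(3*d*w - 9*d + w^2 - 3*w)^2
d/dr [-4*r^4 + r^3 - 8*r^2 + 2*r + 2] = -16*r^3 + 3*r^2 - 16*r + 2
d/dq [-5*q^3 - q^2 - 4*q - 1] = -15*q^2 - 2*q - 4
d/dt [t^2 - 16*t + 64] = 2*t - 16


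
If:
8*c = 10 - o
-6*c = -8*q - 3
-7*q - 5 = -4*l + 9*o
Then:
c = 4*q/3 + 1/2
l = 59/4 - 89*q/4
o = 6 - 32*q/3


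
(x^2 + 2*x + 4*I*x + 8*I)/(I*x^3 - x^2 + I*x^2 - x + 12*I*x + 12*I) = I*(-x - 2)/(x^2 + x*(1 - 3*I) - 3*I)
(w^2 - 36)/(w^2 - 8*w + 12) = (w + 6)/(w - 2)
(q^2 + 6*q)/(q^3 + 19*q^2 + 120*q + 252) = q/(q^2 + 13*q + 42)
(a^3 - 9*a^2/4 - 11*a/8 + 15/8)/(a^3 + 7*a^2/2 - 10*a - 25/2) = (a - 3/4)/(a + 5)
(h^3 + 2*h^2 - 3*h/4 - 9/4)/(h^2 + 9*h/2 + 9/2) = (2*h^2 + h - 3)/(2*(h + 3))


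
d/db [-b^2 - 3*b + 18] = -2*b - 3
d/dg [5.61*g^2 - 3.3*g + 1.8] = 11.22*g - 3.3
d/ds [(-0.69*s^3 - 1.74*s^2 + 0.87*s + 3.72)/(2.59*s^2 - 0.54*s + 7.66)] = (-1.7871*s^4 + 0.7452*s^3 - 17.1699*s^2 - 45.9264*s + 8.673)/(6.7081*s^4 - 2.7972*s^3 + 39.9704*s^2 - 8.2728*s + 58.6756)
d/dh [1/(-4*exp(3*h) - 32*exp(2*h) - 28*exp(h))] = (3*exp(2*h) + 16*exp(h) + 7)*exp(-h)/(4*(exp(2*h) + 8*exp(h) + 7)^2)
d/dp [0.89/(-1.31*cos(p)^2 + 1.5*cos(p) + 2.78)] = (1.335 - 2.3318*cos(p))*sin(p)/(-1.31*cos(p)^2 + 1.5*cos(p) + 2.78)^2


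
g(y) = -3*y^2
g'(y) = -6*y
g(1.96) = -11.52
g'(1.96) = -11.76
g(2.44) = -17.86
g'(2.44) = -14.64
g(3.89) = -45.40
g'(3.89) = -23.34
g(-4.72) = -66.84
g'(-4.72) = 28.32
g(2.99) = -26.82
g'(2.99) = -17.94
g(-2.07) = -12.85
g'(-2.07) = 12.42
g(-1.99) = -11.88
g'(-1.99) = 11.94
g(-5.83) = -101.97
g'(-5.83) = 34.98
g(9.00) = -243.00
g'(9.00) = -54.00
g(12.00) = -432.00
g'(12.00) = -72.00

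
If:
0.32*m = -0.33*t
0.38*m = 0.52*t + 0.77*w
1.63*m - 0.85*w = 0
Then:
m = 0.00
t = 0.00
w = 0.00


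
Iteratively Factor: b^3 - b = (b - 1)*(b^2 + b) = (b - 1)*(b + 1)*(b)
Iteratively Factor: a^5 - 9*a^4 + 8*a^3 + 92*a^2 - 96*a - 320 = (a - 4)*(a^4 - 5*a^3 - 12*a^2 + 44*a + 80) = (a - 4)*(a + 2)*(a^3 - 7*a^2 + 2*a + 40) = (a - 5)*(a - 4)*(a + 2)*(a^2 - 2*a - 8) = (a - 5)*(a - 4)*(a + 2)^2*(a - 4)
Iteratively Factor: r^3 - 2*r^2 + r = (r - 1)*(r^2 - r) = (r - 1)^2*(r)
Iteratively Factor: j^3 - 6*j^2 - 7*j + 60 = (j + 3)*(j^2 - 9*j + 20) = (j - 5)*(j + 3)*(j - 4)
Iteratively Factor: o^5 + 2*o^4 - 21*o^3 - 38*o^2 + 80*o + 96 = (o - 4)*(o^4 + 6*o^3 + 3*o^2 - 26*o - 24) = (o - 4)*(o + 3)*(o^3 + 3*o^2 - 6*o - 8) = (o - 4)*(o - 2)*(o + 3)*(o^2 + 5*o + 4) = (o - 4)*(o - 2)*(o + 1)*(o + 3)*(o + 4)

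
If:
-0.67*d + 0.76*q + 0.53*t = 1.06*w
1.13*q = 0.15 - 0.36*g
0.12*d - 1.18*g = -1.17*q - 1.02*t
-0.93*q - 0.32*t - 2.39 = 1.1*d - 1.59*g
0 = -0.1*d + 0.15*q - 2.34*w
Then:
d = 4.32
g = 5.04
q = -1.47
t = 7.01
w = -0.28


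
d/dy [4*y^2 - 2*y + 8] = 8*y - 2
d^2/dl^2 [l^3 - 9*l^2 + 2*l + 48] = 6*l - 18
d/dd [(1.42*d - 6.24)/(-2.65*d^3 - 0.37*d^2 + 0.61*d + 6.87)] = (7.526*d^3 - 49.0826*d^2 - 4.6176*d + 13.5618)/(7.0225*d^6 + 1.961*d^5 - 3.0961*d^4 - 36.8624*d^3 - 4.7117*d^2 + 8.3814*d + 47.1969)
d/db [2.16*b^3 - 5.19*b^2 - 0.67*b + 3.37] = 6.48*b^2 - 10.38*b - 0.67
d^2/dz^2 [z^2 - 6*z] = 2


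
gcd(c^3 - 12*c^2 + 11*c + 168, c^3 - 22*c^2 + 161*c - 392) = c^2 - 15*c + 56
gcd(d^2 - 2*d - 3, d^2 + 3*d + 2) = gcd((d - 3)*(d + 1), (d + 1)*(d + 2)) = d + 1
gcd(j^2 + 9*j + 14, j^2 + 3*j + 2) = j + 2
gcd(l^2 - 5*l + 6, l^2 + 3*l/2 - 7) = l - 2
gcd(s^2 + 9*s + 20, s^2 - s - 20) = s + 4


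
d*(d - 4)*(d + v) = d^3 + d^2*v - 4*d^2 - 4*d*v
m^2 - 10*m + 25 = (m - 5)^2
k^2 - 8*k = k*(k - 8)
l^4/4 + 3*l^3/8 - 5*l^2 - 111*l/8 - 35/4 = (l/4 + 1/2)*(l - 5)*(l + 1)*(l + 7/2)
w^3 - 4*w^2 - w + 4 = (w - 4)*(w - 1)*(w + 1)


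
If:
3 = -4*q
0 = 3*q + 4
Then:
No Solution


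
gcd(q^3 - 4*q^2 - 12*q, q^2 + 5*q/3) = q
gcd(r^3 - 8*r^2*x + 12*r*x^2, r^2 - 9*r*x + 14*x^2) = -r + 2*x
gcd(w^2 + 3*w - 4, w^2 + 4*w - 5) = w - 1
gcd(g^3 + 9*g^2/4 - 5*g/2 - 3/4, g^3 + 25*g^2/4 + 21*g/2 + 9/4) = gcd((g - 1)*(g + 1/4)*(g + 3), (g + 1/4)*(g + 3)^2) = g^2 + 13*g/4 + 3/4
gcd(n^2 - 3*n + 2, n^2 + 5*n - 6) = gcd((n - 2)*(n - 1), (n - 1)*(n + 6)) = n - 1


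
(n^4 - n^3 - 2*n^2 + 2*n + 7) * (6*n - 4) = 6*n^5 - 10*n^4 - 8*n^3 + 20*n^2 + 34*n - 28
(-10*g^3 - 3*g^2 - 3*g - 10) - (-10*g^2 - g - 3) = -10*g^3 + 7*g^2 - 2*g - 7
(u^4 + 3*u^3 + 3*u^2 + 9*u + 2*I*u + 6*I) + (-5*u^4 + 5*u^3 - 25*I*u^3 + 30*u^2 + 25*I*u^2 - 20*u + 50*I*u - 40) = -4*u^4 + 8*u^3 - 25*I*u^3 + 33*u^2 + 25*I*u^2 - 11*u + 52*I*u - 40 + 6*I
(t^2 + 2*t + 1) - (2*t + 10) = t^2 - 9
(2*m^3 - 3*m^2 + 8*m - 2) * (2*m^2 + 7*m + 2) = 4*m^5 + 8*m^4 - m^3 + 46*m^2 + 2*m - 4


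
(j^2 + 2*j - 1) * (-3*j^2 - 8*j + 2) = -3*j^4 - 14*j^3 - 11*j^2 + 12*j - 2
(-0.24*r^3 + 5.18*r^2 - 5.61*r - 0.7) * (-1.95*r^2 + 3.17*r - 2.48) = 0.468*r^5 - 10.8618*r^4 + 27.9553*r^3 - 29.2651*r^2 + 11.6938*r + 1.736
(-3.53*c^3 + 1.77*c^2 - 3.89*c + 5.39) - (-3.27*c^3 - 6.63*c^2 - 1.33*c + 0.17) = -0.26*c^3 + 8.4*c^2 - 2.56*c + 5.22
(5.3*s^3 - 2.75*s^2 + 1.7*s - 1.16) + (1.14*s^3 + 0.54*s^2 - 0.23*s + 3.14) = 6.44*s^3 - 2.21*s^2 + 1.47*s + 1.98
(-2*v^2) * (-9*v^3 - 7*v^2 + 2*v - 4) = 18*v^5 + 14*v^4 - 4*v^3 + 8*v^2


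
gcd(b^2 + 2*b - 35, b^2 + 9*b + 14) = b + 7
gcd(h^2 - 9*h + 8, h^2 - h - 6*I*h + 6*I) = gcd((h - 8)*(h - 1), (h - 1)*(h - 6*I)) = h - 1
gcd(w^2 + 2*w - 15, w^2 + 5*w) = w + 5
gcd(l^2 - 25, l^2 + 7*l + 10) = l + 5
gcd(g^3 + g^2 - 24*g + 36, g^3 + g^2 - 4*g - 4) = g - 2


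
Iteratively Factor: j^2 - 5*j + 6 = (j - 2)*(j - 3)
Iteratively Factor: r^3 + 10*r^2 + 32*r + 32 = (r + 2)*(r^2 + 8*r + 16) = (r + 2)*(r + 4)*(r + 4)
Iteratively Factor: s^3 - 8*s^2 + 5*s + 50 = (s - 5)*(s^2 - 3*s - 10) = (s - 5)^2*(s + 2)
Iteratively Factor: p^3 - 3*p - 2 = (p + 1)*(p^2 - p - 2) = (p + 1)^2*(p - 2)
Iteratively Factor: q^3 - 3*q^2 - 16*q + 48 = (q - 3)*(q^2 - 16) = (q - 4)*(q - 3)*(q + 4)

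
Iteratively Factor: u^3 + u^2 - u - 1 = (u + 1)*(u^2 - 1) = (u - 1)*(u + 1)*(u + 1)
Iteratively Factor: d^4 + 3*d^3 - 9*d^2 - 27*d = (d + 3)*(d^3 - 9*d) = d*(d + 3)*(d^2 - 9) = d*(d + 3)^2*(d - 3)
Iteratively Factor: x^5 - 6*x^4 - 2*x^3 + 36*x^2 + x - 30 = (x + 1)*(x^4 - 7*x^3 + 5*x^2 + 31*x - 30) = (x - 1)*(x + 1)*(x^3 - 6*x^2 - x + 30) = (x - 3)*(x - 1)*(x + 1)*(x^2 - 3*x - 10) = (x - 5)*(x - 3)*(x - 1)*(x + 1)*(x + 2)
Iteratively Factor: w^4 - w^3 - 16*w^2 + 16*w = (w - 4)*(w^3 + 3*w^2 - 4*w) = (w - 4)*(w + 4)*(w^2 - w) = w*(w - 4)*(w + 4)*(w - 1)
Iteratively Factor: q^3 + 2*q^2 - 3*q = (q)*(q^2 + 2*q - 3) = q*(q - 1)*(q + 3)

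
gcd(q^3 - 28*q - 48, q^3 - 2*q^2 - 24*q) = q^2 - 2*q - 24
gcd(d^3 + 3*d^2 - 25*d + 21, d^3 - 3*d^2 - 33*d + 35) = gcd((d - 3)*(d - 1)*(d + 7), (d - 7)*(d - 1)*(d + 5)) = d - 1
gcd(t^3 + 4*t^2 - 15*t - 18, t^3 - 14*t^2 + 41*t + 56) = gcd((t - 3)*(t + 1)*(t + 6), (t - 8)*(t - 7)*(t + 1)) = t + 1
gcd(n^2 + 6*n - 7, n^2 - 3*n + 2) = n - 1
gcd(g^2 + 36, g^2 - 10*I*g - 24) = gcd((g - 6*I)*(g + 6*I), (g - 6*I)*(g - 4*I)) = g - 6*I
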